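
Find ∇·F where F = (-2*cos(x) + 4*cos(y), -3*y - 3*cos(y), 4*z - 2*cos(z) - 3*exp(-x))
2*sin(x) + 3*sin(y) + 2*sin(z) + 1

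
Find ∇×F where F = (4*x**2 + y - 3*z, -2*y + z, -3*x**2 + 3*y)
(2, 6*x - 3, -1)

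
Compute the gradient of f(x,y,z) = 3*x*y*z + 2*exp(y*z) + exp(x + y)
(3*y*z + exp(x + y), 3*x*z + 2*z*exp(y*z) + exp(x + y), y*(3*x + 2*exp(y*z)))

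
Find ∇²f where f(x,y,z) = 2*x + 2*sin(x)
-2*sin(x)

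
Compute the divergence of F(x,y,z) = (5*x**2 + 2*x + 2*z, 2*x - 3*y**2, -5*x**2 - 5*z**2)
10*x - 6*y - 10*z + 2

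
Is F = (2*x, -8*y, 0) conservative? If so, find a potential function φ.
Yes, F is conservative. φ = x**2 - 4*y**2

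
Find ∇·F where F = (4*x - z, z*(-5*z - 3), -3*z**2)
4 - 6*z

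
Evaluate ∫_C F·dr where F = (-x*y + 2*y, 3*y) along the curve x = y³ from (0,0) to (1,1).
18/7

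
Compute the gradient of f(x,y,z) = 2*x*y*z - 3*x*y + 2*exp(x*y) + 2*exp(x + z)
(2*y*z + 2*y*exp(x*y) - 3*y + 2*exp(x + z), x*(2*z + 2*exp(x*y) - 3), 2*x*y + 2*exp(x + z))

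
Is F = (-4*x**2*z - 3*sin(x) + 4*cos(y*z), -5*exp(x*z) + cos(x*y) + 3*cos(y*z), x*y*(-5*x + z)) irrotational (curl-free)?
No, ∇×F = (-x*(5*x - z) + 5*x*exp(x*z) + 3*y*sin(y*z), -4*x**2 + 10*x*y - y*z - 4*y*sin(y*z), -y*sin(x*y) - 5*z*exp(x*z) + 4*z*sin(y*z))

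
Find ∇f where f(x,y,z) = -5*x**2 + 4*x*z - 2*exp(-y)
(-10*x + 4*z, 2*exp(-y), 4*x)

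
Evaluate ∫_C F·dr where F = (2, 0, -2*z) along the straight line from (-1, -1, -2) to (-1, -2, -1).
3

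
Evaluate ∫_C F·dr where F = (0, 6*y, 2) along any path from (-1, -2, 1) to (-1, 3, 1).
15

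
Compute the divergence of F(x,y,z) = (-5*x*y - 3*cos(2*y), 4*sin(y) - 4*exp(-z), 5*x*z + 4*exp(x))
5*x - 5*y + 4*cos(y)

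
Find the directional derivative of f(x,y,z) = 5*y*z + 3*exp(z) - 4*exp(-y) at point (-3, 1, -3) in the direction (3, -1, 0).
sqrt(10)*(-4 + 15*E)*exp(-1)/10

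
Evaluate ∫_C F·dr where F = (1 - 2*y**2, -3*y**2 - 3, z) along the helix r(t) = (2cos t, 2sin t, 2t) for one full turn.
8*pi**2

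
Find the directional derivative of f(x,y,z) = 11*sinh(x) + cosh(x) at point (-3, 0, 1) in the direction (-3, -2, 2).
3*sqrt(17)*(-11*cosh(3) + sinh(3))/17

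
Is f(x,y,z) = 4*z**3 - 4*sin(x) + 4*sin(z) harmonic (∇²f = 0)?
No, ∇²f = 24*z + 4*sin(x) - 4*sin(z)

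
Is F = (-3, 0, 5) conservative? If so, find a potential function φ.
Yes, F is conservative. φ = -3*x + 5*z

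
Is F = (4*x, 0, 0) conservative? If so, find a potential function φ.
Yes, F is conservative. φ = 2*x**2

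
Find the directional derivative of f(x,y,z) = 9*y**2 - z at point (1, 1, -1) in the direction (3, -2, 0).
-36*sqrt(13)/13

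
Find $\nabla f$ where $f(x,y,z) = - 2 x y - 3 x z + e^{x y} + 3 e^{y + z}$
(y*exp(x*y) - 2*y - 3*z, x*exp(x*y) - 2*x + 3*exp(y + z), -3*x + 3*exp(y + z))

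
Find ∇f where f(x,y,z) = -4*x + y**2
(-4, 2*y, 0)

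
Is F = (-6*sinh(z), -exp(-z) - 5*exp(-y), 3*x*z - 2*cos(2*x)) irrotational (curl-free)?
No, ∇×F = (-exp(-z), -3*z - 4*sin(2*x) - 6*cosh(z), 0)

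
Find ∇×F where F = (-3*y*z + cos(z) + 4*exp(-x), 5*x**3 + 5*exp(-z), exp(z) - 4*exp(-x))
(5*exp(-z), -3*y - sin(z) - 4*exp(-x), 15*x**2 + 3*z)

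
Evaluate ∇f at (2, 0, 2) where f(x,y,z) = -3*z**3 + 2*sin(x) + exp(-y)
(2*cos(2), -1, -36)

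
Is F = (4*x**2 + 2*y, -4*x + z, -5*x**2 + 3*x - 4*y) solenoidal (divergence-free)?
No, ∇·F = 8*x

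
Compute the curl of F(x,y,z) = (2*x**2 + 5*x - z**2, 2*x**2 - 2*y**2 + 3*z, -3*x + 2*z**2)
(-3, 3 - 2*z, 4*x)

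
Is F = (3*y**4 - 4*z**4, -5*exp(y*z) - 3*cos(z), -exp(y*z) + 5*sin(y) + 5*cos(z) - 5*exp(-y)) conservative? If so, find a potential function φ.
No, ∇×F = (5*y*exp(y*z) - z*exp(y*z) - 3*sin(z) + 5*cos(y) + 5*exp(-y), -16*z**3, -12*y**3) ≠ 0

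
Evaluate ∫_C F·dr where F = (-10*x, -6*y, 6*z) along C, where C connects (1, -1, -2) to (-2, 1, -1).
-24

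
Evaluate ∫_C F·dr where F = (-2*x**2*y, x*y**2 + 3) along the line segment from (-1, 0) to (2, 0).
0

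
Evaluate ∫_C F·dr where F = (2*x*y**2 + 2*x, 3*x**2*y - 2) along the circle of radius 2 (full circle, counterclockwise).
0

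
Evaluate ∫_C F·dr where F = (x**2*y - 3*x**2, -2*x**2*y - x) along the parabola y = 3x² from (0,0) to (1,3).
-42/5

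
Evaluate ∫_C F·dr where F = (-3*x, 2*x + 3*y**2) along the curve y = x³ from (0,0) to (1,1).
1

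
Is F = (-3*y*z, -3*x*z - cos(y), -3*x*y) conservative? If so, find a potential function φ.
Yes, F is conservative. φ = -3*x*y*z - sin(y)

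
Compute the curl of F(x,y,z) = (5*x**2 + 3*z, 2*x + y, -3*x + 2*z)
(0, 6, 2)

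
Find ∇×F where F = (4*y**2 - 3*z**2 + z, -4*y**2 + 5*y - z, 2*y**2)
(4*y + 1, 1 - 6*z, -8*y)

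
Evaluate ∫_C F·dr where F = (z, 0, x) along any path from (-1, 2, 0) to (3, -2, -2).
-6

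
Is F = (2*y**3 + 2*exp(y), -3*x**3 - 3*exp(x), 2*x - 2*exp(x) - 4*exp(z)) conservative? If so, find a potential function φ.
No, ∇×F = (0, 2*exp(x) - 2, -9*x**2 - 6*y**2 - 3*exp(x) - 2*exp(y)) ≠ 0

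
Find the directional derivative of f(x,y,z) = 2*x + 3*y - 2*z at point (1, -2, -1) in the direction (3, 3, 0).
5*sqrt(2)/2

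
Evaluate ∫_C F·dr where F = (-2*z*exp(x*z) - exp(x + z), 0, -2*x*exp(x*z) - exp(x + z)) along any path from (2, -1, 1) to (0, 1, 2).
-2 + exp(2) + exp(3)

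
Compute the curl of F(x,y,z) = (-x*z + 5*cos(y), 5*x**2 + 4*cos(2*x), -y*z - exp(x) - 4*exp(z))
(-z, -x + exp(x), 10*x - 8*sin(2*x) + 5*sin(y))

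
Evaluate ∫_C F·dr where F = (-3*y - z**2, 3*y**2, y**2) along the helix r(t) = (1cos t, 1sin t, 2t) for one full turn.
pi*(5 - 16*pi)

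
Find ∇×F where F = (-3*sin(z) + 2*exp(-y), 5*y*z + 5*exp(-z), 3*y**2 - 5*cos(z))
(y + 5*exp(-z), -3*cos(z), 2*exp(-y))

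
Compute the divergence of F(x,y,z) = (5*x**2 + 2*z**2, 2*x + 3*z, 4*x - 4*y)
10*x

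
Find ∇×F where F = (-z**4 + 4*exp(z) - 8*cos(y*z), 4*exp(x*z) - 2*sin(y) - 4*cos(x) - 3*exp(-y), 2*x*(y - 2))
(2*x*(1 - 2*exp(x*z)), 8*y*sin(y*z) - 2*y - 4*z**3 + 4*exp(z) + 4, 4*z*exp(x*z) - 8*z*sin(y*z) + 4*sin(x))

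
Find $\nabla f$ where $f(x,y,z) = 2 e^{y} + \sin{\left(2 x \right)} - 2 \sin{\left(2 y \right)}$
(2*cos(2*x), 2*exp(y) - 4*cos(2*y), 0)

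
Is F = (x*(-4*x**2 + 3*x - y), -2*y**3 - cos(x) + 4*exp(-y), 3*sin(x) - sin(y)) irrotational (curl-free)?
No, ∇×F = (-cos(y), -3*cos(x), x + sin(x))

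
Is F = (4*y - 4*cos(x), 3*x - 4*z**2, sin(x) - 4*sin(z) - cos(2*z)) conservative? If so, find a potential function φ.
No, ∇×F = (8*z, -cos(x), -1) ≠ 0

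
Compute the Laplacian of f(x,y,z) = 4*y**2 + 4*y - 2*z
8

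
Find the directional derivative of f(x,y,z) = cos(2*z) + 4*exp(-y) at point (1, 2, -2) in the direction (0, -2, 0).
4*exp(-2)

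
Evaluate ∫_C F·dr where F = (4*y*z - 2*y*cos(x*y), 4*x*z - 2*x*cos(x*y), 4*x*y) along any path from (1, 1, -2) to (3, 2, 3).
-2*sin(6) + 2*sin(1) + 80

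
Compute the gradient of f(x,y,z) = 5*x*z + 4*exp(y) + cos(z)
(5*z, 4*exp(y), 5*x - sin(z))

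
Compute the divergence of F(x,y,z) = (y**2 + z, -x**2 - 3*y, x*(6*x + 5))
-3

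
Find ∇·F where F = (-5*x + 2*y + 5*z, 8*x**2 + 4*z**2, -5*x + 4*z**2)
8*z - 5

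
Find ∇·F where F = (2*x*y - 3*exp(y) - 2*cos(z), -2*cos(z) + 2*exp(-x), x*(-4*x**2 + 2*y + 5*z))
5*x + 2*y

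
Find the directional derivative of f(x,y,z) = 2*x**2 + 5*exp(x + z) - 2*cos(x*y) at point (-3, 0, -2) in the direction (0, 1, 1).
5*sqrt(2)*exp(-5)/2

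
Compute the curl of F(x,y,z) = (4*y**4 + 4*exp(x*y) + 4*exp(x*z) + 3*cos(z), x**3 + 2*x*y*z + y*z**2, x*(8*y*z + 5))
(-2*x*y + 8*x*z - 2*y*z, 4*x*exp(x*z) - 8*y*z - 3*sin(z) - 5, 3*x**2 - 4*x*exp(x*y) - 16*y**3 + 2*y*z)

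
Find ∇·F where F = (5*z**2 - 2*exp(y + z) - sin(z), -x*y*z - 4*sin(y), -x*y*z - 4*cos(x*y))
-x*y - x*z - 4*cos(y)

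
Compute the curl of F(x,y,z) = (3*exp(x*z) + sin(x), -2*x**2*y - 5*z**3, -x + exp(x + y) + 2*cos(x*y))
(-2*x*sin(x*y) + 15*z**2 + exp(x + y), 3*x*exp(x*z) + 2*y*sin(x*y) - exp(x + y) + 1, -4*x*y)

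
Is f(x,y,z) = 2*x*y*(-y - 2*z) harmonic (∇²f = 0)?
No, ∇²f = -4*x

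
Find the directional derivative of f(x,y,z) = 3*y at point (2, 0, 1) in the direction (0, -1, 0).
-3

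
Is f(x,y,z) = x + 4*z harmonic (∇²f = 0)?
Yes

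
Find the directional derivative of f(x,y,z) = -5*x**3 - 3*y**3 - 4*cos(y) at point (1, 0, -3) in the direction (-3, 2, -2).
45*sqrt(17)/17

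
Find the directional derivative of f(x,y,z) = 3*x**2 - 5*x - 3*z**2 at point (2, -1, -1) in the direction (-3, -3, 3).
-sqrt(3)/3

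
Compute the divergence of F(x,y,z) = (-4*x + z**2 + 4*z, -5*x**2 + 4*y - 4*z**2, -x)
0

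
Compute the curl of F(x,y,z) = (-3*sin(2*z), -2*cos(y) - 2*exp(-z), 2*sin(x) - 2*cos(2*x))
(-2*exp(-z), -4*sin(2*x) - 2*cos(x) - 6*cos(2*z), 0)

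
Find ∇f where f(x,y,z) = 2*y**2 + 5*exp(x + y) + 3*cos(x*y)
(-3*y*sin(x*y) + 5*exp(x + y), -3*x*sin(x*y) + 4*y + 5*exp(x + y), 0)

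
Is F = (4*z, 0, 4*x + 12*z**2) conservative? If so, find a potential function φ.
Yes, F is conservative. φ = 4*z*(x + z**2)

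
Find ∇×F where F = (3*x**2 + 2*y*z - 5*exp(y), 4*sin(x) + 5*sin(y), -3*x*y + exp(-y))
(-3*x - exp(-y), 5*y, -2*z + 5*exp(y) + 4*cos(x))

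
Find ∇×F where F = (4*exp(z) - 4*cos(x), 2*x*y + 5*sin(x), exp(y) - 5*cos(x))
(exp(y), 4*exp(z) - 5*sin(x), 2*y + 5*cos(x))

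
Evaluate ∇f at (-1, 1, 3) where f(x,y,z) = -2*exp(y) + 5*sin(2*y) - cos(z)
(0, -2*E + 10*cos(2), sin(3))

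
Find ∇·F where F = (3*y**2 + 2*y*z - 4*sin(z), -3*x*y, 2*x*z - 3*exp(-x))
-x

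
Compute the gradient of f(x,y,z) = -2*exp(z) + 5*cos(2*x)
(-10*sin(2*x), 0, -2*exp(z))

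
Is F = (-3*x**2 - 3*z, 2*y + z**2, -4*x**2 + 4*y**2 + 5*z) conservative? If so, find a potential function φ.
No, ∇×F = (8*y - 2*z, 8*x - 3, 0) ≠ 0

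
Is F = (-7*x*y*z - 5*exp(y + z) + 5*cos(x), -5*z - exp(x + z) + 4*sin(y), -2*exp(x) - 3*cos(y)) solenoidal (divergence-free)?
No, ∇·F = -7*y*z - 5*sin(x) + 4*cos(y)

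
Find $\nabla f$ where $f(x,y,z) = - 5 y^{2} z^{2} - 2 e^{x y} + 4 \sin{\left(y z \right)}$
(-2*y*exp(x*y), -2*x*exp(x*y) - 10*y*z**2 + 4*z*cos(y*z), 2*y*(-5*y*z + 2*cos(y*z)))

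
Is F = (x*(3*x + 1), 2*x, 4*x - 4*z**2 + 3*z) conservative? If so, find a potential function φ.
No, ∇×F = (0, -4, 2) ≠ 0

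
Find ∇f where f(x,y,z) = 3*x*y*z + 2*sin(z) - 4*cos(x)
(3*y*z + 4*sin(x), 3*x*z, 3*x*y + 2*cos(z))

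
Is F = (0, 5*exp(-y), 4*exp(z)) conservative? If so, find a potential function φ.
Yes, F is conservative. φ = 4*exp(z) - 5*exp(-y)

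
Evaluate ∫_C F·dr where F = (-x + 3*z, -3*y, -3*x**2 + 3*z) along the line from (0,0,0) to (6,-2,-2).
36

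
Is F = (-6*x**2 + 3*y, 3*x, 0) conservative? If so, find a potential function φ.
Yes, F is conservative. φ = x*(-2*x**2 + 3*y)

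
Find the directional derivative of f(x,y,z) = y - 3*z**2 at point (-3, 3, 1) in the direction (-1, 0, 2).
-12*sqrt(5)/5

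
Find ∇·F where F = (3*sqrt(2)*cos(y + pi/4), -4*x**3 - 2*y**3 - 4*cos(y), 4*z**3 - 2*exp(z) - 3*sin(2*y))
-6*y**2 + 12*z**2 - 2*exp(z) + 4*sin(y)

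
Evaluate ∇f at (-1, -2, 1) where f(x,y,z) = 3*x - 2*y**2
(3, 8, 0)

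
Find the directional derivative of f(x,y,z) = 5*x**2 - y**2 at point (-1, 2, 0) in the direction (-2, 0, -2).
5*sqrt(2)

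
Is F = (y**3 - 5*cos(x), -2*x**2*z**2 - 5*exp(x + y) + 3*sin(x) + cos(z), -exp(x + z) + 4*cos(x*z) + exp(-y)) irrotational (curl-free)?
No, ∇×F = (4*x**2*z + sin(z) - exp(-y), 4*z*sin(x*z) + exp(x + z), -4*x*z**2 - 3*y**2 - 5*exp(x + y) + 3*cos(x))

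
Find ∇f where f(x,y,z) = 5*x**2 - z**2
(10*x, 0, -2*z)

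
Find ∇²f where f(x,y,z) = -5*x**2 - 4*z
-10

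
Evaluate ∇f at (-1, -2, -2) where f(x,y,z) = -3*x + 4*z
(-3, 0, 4)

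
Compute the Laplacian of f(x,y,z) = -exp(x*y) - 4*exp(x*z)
-x**2*exp(x*y) - 4*x**2*exp(x*z) - y**2*exp(x*y) - 4*z**2*exp(x*z)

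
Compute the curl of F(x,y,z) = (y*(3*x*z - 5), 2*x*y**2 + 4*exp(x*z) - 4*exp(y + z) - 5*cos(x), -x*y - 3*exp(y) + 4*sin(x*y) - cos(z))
(-4*x*exp(x*z) + 4*x*cos(x*y) - x - 3*exp(y) + 4*exp(y + z), y*(3*x - 4*cos(x*y) + 1), -3*x*z + 2*y**2 + 4*z*exp(x*z) + 5*sin(x) + 5)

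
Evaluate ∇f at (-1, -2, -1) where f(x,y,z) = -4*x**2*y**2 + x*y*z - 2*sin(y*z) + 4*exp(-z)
(34, 2*cos(2) + 17, -4*E + 4*cos(2) + 2)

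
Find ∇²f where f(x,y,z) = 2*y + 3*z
0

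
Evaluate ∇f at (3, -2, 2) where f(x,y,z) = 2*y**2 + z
(0, -8, 1)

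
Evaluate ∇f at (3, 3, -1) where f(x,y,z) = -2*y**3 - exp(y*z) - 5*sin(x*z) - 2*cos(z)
(5*cos(3), -54 + exp(-3), -2*sin(1) - 3*exp(-3) - 15*cos(3))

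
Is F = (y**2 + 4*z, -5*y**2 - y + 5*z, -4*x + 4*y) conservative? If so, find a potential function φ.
No, ∇×F = (-1, 8, -2*y) ≠ 0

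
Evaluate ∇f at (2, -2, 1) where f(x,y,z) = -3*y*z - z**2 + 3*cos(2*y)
(0, 6*sin(4) - 3, 4)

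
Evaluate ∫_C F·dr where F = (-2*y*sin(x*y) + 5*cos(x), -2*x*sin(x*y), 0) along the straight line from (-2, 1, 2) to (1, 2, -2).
5*sin(1) + 5*sin(2)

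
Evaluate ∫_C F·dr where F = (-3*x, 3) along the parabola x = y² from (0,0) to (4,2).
-18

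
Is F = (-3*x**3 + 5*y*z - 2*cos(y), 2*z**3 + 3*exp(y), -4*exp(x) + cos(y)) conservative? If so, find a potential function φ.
No, ∇×F = (-6*z**2 - sin(y), 5*y + 4*exp(x), -5*z - 2*sin(y)) ≠ 0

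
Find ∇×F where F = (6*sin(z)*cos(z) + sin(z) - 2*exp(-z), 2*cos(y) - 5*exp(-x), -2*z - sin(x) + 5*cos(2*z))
(0, cos(x) + cos(z) + 6*cos(2*z) + 2*exp(-z), 5*exp(-x))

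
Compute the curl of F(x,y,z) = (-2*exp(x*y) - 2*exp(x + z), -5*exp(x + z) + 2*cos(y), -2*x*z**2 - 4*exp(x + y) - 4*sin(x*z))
(-4*exp(x + y) + 5*exp(x + z), 2*z**2 + 4*z*cos(x*z) + 4*exp(x + y) - 2*exp(x + z), 2*x*exp(x*y) - 5*exp(x + z))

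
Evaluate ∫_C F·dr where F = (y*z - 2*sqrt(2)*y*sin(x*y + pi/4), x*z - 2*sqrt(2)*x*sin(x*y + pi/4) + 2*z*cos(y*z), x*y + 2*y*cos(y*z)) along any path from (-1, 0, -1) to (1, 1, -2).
-4 - 2*sin(2) + 2*sqrt(2)*cos(pi/4 + 1)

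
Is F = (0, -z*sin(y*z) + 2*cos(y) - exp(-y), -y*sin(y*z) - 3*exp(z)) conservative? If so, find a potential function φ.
Yes, F is conservative. φ = -3*exp(z) + 2*sin(y) + cos(y*z) + exp(-y)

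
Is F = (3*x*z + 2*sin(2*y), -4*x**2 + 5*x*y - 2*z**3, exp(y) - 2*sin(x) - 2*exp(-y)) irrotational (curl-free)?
No, ∇×F = (6*z**2 + exp(y) + 2*exp(-y), 3*x + 2*cos(x), -8*x + 5*y - 4*cos(2*y))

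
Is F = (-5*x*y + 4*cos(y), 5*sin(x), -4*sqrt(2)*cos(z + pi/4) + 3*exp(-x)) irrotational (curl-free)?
No, ∇×F = (0, 3*exp(-x), 5*x + 4*sin(y) + 5*cos(x))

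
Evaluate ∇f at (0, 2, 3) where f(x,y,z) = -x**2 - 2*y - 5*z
(0, -2, -5)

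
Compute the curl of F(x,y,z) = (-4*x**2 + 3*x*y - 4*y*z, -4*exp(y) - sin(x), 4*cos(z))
(0, -4*y, -3*x + 4*z - cos(x))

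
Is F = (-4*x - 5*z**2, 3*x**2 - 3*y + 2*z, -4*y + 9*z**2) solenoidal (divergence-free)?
No, ∇·F = 18*z - 7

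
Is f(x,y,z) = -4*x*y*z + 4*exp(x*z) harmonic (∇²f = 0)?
No, ∇²f = 4*(x**2 + z**2)*exp(x*z)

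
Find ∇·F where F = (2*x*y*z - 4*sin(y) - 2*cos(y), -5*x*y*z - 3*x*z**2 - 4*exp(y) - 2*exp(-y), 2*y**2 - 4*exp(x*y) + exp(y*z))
-5*x*z + 2*y*z + y*exp(y*z) - 4*exp(y) + 2*exp(-y)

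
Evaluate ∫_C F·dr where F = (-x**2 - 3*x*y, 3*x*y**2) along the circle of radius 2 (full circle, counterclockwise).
12*pi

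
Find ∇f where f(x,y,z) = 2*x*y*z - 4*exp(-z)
(2*y*z, 2*x*z, 2*x*y + 4*exp(-z))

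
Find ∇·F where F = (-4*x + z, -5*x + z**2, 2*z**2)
4*z - 4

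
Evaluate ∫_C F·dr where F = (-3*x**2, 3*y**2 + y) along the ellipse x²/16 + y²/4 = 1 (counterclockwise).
0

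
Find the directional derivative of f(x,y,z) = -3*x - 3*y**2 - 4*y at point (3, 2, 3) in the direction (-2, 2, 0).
-13*sqrt(2)/2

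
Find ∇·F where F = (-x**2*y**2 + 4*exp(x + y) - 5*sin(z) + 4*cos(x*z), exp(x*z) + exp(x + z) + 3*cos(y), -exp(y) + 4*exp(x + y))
-2*x*y**2 - 4*z*sin(x*z) + 4*exp(x + y) - 3*sin(y)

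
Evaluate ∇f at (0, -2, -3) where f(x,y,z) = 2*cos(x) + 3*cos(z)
(0, 0, 3*sin(3))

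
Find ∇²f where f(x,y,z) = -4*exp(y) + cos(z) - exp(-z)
-4*exp(y) - cos(z) - exp(-z)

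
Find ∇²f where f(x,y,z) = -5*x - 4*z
0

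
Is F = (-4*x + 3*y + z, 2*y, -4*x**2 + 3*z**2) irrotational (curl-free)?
No, ∇×F = (0, 8*x + 1, -3)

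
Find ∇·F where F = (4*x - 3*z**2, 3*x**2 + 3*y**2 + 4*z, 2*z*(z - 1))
6*y + 4*z + 2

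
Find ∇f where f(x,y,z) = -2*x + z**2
(-2, 0, 2*z)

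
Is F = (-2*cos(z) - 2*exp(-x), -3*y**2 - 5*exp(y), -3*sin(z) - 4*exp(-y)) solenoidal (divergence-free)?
No, ∇·F = -6*y - 5*exp(y) - 3*cos(z) + 2*exp(-x)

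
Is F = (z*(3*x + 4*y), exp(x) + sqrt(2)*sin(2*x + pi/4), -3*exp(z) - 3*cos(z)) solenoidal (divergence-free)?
No, ∇·F = 3*z - 3*exp(z) + 3*sin(z)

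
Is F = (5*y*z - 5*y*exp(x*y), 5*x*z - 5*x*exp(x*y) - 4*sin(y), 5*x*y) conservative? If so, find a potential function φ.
Yes, F is conservative. φ = 5*x*y*z - 5*exp(x*y) + 4*cos(y)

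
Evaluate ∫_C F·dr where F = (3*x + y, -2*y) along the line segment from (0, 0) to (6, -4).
26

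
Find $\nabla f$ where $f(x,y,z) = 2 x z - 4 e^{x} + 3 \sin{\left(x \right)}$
(2*z - 4*exp(x) + 3*cos(x), 0, 2*x)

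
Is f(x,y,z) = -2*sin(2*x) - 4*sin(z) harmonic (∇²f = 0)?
No, ∇²f = 8*sin(2*x) + 4*sin(z)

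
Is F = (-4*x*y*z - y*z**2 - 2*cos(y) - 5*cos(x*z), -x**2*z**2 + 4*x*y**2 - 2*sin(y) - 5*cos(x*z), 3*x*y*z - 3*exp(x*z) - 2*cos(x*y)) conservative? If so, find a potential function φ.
No, ∇×F = (x*(2*x*z + 3*z + 2*sin(x*y) - 5*sin(x*z)), -4*x*y + 5*x*sin(x*z) - 5*y*z - 2*y*sin(x*y) + 3*z*exp(x*z), -2*x*z**2 + 4*x*z + 4*y**2 + z**2 + 5*z*sin(x*z) - 2*sin(y)) ≠ 0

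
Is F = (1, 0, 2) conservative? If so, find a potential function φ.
Yes, F is conservative. φ = x + 2*z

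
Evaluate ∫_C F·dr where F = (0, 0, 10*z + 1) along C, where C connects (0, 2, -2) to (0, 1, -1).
-14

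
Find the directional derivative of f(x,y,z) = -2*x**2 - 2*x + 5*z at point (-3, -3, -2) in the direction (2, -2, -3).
5*sqrt(17)/17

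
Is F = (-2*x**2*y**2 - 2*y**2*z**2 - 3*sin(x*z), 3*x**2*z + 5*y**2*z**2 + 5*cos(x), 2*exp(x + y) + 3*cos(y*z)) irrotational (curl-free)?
No, ∇×F = (-3*x**2 - 10*y**2*z - 3*z*sin(y*z) + 2*exp(x + y), -3*x*cos(x*z) - 4*y**2*z - 2*exp(x + y), 4*x**2*y + 6*x*z + 4*y*z**2 - 5*sin(x))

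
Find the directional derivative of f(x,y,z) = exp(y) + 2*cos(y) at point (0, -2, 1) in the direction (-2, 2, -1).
2*exp(-2)/3 + 4*sin(2)/3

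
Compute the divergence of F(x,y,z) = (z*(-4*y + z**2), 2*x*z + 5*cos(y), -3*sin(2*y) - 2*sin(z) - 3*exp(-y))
-5*sin(y) - 2*cos(z)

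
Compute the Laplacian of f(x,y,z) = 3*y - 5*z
0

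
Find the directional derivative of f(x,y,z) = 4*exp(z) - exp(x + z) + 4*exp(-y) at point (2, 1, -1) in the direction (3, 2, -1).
sqrt(14)*(-exp(2) - 6)*exp(-1)/7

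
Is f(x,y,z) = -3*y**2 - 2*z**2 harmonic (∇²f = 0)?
No, ∇²f = -10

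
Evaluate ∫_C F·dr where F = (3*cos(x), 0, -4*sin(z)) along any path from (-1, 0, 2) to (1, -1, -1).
-4*cos(2) + 4*cos(1) + 6*sin(1)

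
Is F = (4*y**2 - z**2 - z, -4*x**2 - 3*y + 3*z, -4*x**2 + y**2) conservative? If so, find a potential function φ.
No, ∇×F = (2*y - 3, 8*x - 2*z - 1, -8*x - 8*y) ≠ 0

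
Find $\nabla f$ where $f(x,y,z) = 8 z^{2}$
(0, 0, 16*z)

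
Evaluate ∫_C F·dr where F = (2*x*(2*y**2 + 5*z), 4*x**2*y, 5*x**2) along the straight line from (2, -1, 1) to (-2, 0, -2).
-68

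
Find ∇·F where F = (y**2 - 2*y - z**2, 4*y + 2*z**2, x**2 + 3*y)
4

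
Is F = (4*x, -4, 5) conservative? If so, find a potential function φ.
Yes, F is conservative. φ = 2*x**2 - 4*y + 5*z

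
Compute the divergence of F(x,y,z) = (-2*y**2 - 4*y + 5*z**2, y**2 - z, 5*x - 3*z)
2*y - 3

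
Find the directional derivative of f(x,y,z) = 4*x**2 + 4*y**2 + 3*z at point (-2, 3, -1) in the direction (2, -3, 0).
-8*sqrt(13)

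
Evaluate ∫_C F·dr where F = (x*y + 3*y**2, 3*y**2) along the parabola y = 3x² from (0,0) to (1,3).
663/20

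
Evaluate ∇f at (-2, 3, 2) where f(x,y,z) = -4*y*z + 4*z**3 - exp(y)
(0, -exp(3) - 8, 36)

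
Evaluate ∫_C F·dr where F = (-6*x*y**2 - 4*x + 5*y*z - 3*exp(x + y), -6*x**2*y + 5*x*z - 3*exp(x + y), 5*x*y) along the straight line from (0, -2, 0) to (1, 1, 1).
-6*sinh(2)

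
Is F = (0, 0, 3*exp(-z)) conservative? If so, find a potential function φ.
Yes, F is conservative. φ = -3*exp(-z)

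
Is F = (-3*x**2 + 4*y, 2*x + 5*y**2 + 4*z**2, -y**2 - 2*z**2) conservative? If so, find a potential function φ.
No, ∇×F = (-2*y - 8*z, 0, -2) ≠ 0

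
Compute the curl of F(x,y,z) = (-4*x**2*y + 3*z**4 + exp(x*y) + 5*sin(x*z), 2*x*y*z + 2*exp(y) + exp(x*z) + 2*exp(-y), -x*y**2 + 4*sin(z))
(x*(-4*y - exp(x*z)), 5*x*cos(x*z) + y**2 + 12*z**3, 4*x**2 - x*exp(x*y) + 2*y*z + z*exp(x*z))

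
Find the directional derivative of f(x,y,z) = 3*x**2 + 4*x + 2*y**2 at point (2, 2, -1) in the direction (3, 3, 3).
8*sqrt(3)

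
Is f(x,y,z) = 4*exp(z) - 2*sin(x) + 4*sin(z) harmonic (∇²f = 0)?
No, ∇²f = 4*exp(z) + 2*sin(x) - 4*sin(z)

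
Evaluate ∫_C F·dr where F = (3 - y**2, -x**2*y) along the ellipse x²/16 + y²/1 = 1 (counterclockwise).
0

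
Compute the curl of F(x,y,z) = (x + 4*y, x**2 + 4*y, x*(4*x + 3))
(0, -8*x - 3, 2*x - 4)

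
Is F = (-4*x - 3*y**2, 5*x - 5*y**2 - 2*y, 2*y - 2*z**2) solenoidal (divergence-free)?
No, ∇·F = -10*y - 4*z - 6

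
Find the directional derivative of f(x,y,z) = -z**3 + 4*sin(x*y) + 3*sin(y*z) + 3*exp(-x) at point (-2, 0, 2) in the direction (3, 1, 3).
sqrt(19)*(-9*exp(2) - 38)/19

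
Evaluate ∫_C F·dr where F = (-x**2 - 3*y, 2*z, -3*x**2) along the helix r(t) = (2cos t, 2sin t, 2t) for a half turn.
-6*pi - 32/3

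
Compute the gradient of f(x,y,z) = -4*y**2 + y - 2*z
(0, 1 - 8*y, -2)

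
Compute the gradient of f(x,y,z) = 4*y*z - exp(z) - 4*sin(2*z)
(0, 4*z, 4*y - exp(z) - 8*cos(2*z))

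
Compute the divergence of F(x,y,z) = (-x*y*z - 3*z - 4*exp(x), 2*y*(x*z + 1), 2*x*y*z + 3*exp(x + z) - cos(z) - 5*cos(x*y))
2*x*y + 2*x*z - y*z - 4*exp(x) + 3*exp(x + z) + sin(z) + 2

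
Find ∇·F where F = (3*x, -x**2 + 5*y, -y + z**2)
2*z + 8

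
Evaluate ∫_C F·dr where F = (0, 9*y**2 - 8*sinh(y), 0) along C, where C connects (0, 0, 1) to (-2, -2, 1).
-24 - 16*sinh(1)**2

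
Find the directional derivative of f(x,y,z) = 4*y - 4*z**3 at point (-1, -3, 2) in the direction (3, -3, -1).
36*sqrt(19)/19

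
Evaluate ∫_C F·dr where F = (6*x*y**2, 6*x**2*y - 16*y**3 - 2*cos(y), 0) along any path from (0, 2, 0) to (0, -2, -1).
4*sin(2)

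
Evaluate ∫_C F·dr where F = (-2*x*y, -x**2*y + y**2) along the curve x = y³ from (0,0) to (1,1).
-109/168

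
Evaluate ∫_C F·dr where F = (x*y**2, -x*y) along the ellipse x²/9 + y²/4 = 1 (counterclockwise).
0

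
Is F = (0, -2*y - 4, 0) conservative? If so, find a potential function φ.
Yes, F is conservative. φ = y*(-y - 4)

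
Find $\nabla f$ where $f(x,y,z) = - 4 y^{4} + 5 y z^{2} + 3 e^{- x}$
(-3*exp(-x), -16*y**3 + 5*z**2, 10*y*z)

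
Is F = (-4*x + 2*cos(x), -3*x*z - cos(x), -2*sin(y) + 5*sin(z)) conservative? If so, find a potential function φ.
No, ∇×F = (3*x - 2*cos(y), 0, -3*z + sin(x)) ≠ 0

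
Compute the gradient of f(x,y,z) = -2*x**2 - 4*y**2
(-4*x, -8*y, 0)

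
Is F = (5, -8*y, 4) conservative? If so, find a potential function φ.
Yes, F is conservative. φ = 5*x - 4*y**2 + 4*z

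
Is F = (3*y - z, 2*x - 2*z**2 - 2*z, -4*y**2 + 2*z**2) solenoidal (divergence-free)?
No, ∇·F = 4*z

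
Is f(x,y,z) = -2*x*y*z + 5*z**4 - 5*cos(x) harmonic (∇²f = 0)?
No, ∇²f = 60*z**2 + 5*cos(x)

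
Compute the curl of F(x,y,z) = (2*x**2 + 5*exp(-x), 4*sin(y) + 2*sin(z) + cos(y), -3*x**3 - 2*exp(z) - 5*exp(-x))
(-2*cos(z), 9*x**2 - 5*exp(-x), 0)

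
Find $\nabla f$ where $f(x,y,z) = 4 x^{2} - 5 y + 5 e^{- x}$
(8*x - 5*exp(-x), -5, 0)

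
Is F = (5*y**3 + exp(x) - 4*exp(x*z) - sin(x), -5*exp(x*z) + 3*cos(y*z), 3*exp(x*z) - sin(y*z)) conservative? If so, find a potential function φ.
No, ∇×F = (5*x*exp(x*z) + 3*y*sin(y*z) - z*cos(y*z), (-4*x - 3*z)*exp(x*z), -15*y**2 - 5*z*exp(x*z)) ≠ 0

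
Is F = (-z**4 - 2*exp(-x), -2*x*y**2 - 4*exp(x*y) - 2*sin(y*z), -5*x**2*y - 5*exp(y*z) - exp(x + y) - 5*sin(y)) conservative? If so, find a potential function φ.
No, ∇×F = (-5*x**2 + 2*y*cos(y*z) - 5*z*exp(y*z) - exp(x + y) - 5*cos(y), 10*x*y - 4*z**3 + exp(x + y), 2*y*(-y - 2*exp(x*y))) ≠ 0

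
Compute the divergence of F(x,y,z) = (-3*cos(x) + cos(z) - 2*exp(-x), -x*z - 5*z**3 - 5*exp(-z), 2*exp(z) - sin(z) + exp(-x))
2*exp(z) + 3*sin(x) - cos(z) + 2*exp(-x)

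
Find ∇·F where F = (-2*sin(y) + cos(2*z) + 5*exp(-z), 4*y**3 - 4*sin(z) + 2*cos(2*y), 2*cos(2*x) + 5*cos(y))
12*y**2 - 4*sin(2*y)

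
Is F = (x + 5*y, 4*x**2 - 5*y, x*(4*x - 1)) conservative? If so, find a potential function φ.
No, ∇×F = (0, 1 - 8*x, 8*x - 5) ≠ 0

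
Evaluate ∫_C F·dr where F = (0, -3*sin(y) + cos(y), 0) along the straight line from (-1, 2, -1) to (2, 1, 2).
-sin(2) + sin(1) - 3*cos(2) + 3*cos(1)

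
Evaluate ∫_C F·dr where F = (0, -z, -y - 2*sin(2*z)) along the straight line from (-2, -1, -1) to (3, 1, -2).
cos(4) - cos(2) + 3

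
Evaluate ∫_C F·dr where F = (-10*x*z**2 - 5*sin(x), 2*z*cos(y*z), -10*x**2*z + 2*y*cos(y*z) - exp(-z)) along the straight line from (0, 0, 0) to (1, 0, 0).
-5 + 5*cos(1)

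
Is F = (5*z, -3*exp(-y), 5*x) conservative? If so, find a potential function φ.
Yes, F is conservative. φ = 5*x*z + 3*exp(-y)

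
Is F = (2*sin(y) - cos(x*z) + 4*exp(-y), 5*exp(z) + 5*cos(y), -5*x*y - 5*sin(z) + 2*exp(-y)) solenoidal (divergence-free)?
No, ∇·F = z*sin(x*z) - 5*sin(y) - 5*cos(z)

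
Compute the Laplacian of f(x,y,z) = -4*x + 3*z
0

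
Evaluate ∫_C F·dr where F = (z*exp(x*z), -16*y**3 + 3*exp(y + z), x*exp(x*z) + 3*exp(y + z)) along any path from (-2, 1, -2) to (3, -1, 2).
(-3 + (-exp(3) + 3 + exp(5))*exp(2))*exp(-1)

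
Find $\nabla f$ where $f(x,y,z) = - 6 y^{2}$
(0, -12*y, 0)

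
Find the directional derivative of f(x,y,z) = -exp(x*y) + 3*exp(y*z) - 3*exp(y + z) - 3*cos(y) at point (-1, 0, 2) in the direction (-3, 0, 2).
-6*sqrt(13)*exp(2)/13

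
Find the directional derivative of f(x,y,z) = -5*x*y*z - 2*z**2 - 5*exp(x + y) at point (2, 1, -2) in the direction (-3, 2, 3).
sqrt(22)*(4 + 5*exp(3))/22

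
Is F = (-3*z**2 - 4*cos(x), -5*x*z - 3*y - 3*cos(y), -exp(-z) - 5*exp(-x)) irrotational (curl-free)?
No, ∇×F = (5*x, -6*z - 5*exp(-x), -5*z)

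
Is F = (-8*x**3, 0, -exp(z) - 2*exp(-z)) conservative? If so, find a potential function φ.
Yes, F is conservative. φ = -2*x**4 - exp(z) + 2*exp(-z)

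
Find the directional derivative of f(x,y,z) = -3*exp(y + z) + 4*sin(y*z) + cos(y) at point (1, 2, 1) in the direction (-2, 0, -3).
3*sqrt(13)*(-8*cos(2) + 3*exp(3))/13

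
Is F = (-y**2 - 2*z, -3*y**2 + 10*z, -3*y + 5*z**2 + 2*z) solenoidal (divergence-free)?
No, ∇·F = -6*y + 10*z + 2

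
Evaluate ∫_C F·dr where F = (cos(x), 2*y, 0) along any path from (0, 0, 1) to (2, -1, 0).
sin(2) + 1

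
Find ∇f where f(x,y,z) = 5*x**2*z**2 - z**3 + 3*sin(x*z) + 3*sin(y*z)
(z*(10*x*z + 3*cos(x*z)), 3*z*cos(y*z), 10*x**2*z + 3*x*cos(x*z) + 3*y*cos(y*z) - 3*z**2)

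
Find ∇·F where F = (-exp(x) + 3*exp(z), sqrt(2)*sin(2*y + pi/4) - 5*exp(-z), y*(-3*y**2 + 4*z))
4*y - exp(x) + 2*sqrt(2)*cos(2*y + pi/4)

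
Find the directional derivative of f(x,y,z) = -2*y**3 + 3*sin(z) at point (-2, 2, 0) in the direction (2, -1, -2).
6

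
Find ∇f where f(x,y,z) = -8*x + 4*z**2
(-8, 0, 8*z)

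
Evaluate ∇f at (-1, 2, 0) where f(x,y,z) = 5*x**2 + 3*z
(-10, 0, 3)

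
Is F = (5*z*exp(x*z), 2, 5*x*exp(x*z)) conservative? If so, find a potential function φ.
Yes, F is conservative. φ = 2*y + 5*exp(x*z)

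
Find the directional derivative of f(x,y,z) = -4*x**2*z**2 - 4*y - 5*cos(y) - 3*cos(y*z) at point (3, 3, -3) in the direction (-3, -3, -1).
3*sqrt(19)*(-6*sin(9) - 5*sin(3) + 148)/19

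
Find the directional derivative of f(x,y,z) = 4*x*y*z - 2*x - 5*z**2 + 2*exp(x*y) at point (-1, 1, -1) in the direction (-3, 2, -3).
sqrt(22)*(-5 + 4*E)*exp(-1)/11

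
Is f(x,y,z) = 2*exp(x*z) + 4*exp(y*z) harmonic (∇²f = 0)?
No, ∇²f = 2*x**2*exp(x*z) + 4*y**2*exp(y*z) + 2*z**2*exp(x*z) + 4*z**2*exp(y*z)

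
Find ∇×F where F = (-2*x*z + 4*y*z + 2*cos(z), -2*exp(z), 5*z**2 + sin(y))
(2*exp(z) + cos(y), -2*x + 4*y - 2*sin(z), -4*z)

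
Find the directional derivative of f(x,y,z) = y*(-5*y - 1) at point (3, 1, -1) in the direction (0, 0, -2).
0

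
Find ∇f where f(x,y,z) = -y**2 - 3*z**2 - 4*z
(0, -2*y, -6*z - 4)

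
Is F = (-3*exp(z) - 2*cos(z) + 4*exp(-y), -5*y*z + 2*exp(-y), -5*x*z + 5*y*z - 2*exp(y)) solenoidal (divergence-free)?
No, ∇·F = (5*(-x + y - z)*exp(y) - 2)*exp(-y)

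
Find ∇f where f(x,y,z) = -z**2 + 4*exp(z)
(0, 0, -2*z + 4*exp(z))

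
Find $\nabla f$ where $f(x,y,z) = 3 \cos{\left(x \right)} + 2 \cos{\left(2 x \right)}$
(-(8*cos(x) + 3)*sin(x), 0, 0)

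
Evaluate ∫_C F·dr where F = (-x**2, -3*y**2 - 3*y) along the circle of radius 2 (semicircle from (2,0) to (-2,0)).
16/3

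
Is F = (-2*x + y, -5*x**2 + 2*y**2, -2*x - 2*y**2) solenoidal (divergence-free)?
No, ∇·F = 4*y - 2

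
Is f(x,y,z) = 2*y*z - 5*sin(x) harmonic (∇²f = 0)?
No, ∇²f = 5*sin(x)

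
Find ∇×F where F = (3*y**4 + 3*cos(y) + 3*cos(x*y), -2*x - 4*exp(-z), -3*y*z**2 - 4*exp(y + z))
(-3*z**2 - 4*exp(y + z) - 4*exp(-z), 0, 3*x*sin(x*y) - 12*y**3 + 3*sin(y) - 2)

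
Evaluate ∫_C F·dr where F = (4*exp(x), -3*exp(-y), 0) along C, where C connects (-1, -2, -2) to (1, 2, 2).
((4 - 3*E)*exp(3) - 4*E + 3)*exp(-2)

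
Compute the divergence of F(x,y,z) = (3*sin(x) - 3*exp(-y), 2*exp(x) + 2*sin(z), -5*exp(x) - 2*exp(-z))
3*cos(x) + 2*exp(-z)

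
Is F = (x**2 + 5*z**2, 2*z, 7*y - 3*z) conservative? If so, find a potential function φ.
No, ∇×F = (5, 10*z, 0) ≠ 0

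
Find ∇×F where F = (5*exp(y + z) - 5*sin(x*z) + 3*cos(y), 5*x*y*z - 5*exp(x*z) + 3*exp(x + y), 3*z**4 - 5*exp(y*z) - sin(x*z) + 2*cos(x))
(-5*x*y + 5*x*exp(x*z) - 5*z*exp(y*z), -5*x*cos(x*z) + z*cos(x*z) + 5*exp(y + z) + 2*sin(x), 5*y*z - 5*z*exp(x*z) + 3*exp(x + y) - 5*exp(y + z) + 3*sin(y))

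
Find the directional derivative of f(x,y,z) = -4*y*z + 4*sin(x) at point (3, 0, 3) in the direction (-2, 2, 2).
-4*sqrt(3)*(cos(3) + 3)/3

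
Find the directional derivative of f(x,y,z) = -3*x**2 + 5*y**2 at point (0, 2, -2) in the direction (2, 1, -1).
10*sqrt(6)/3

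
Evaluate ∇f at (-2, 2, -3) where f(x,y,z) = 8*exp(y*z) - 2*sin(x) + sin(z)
(-2*cos(2), -24*exp(-6), cos(3) + 16*exp(-6))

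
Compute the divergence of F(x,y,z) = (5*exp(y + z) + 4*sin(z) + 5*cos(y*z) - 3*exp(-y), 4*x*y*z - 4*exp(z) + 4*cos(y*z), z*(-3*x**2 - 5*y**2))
-3*x**2 + 4*x*z - 5*y**2 - 4*z*sin(y*z)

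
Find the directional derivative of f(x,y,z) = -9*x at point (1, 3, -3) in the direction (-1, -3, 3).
9*sqrt(19)/19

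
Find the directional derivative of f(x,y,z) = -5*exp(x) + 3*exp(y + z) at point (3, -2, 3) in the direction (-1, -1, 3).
sqrt(11)*E*(6 + 5*exp(2))/11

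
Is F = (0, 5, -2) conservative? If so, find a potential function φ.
Yes, F is conservative. φ = 5*y - 2*z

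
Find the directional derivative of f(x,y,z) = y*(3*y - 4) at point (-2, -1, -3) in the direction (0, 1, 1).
-5*sqrt(2)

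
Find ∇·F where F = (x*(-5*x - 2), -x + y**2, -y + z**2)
-10*x + 2*y + 2*z - 2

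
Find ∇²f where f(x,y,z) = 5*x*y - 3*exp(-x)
-3*exp(-x)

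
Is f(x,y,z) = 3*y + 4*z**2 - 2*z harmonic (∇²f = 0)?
No, ∇²f = 8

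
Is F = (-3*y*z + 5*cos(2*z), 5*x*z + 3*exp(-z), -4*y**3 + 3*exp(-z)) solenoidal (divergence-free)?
No, ∇·F = -3*exp(-z)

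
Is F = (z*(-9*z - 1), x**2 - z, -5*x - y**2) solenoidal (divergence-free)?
Yes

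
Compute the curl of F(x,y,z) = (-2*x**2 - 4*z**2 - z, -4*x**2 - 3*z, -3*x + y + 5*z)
(4, 2 - 8*z, -8*x)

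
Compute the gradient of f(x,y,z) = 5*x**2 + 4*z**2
(10*x, 0, 8*z)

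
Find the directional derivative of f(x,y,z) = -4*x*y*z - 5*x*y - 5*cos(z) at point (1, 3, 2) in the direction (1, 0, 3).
3*sqrt(10)*(-5 + sin(2))/2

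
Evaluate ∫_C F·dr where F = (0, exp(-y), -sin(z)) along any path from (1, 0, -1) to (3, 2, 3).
cos(3) - cos(1) - exp(-2) + 1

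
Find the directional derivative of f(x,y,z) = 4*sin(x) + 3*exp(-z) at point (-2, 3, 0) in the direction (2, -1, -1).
sqrt(6)*(8*cos(2) + 3)/6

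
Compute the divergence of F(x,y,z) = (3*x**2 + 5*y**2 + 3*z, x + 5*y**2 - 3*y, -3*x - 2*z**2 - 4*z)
6*x + 10*y - 4*z - 7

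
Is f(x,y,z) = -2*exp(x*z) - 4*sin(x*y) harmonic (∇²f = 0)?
No, ∇²f = -2*x**2*exp(x*z) + 4*x**2*sin(x*y) + 4*y**2*sin(x*y) - 2*z**2*exp(x*z)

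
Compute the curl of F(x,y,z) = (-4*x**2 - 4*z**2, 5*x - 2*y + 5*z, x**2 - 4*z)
(-5, -2*x - 8*z, 5)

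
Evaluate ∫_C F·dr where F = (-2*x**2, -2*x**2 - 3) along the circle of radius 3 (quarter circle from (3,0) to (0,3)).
-27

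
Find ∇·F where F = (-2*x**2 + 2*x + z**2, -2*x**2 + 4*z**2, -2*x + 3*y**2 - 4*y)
2 - 4*x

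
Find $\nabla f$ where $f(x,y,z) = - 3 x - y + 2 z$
(-3, -1, 2)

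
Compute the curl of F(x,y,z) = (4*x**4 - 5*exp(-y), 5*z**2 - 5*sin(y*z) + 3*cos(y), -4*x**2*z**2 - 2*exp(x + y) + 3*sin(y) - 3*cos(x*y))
(3*x*sin(x*y) + 5*y*cos(y*z) - 10*z - 2*exp(x + y) + 3*cos(y), 8*x*z**2 - 3*y*sin(x*y) + 2*exp(x + y), -5*exp(-y))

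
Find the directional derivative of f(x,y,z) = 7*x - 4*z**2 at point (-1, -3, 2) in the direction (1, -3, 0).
7*sqrt(10)/10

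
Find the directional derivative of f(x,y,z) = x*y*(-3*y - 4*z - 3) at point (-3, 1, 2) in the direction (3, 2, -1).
24*sqrt(14)/7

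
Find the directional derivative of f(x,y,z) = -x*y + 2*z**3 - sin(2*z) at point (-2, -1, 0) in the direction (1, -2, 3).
-9*sqrt(14)/14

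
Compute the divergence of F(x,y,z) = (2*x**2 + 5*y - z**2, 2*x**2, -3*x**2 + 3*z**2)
4*x + 6*z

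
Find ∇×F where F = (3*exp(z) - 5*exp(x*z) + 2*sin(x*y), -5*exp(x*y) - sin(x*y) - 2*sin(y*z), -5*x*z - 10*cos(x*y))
(10*x*sin(x*y) + 2*y*cos(y*z), -5*x*exp(x*z) - 10*y*sin(x*y) + 5*z + 3*exp(z), -2*x*cos(x*y) - 5*y*exp(x*y) - y*cos(x*y))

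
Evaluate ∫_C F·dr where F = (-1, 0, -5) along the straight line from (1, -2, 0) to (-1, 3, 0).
2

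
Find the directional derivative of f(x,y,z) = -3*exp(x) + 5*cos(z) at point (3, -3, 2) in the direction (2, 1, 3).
-3*sqrt(14)*(5*sin(2) + 2*exp(3))/14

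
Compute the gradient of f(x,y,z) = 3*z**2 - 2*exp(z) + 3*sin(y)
(0, 3*cos(y), 6*z - 2*exp(z))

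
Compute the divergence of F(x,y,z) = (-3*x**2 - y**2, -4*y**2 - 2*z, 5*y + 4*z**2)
-6*x - 8*y + 8*z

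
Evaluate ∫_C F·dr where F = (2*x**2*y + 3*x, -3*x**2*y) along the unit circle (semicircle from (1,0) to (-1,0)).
-pi/4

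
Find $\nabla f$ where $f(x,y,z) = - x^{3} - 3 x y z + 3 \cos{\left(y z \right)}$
(-3*x**2 - 3*y*z, -3*z*(x + sin(y*z)), -3*y*(x + sin(y*z)))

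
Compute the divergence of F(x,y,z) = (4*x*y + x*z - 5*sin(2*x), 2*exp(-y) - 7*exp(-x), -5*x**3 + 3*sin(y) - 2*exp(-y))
4*y + z - 10*cos(2*x) - 2*exp(-y)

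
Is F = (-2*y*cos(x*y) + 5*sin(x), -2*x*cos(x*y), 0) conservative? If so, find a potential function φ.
Yes, F is conservative. φ = -2*sin(x*y) - 5*cos(x)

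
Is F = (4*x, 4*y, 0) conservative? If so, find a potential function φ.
Yes, F is conservative. φ = 2*x**2 + 2*y**2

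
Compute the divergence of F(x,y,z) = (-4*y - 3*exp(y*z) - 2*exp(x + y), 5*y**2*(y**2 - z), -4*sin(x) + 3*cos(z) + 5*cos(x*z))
-5*x*sin(x*z) + 20*y**3 - 10*y*z - 2*exp(x + y) - 3*sin(z)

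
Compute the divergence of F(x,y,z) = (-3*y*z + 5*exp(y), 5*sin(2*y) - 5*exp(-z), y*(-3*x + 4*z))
4*y + 10*cos(2*y)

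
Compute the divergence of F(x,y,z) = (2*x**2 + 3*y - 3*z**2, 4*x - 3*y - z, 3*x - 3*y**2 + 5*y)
4*x - 3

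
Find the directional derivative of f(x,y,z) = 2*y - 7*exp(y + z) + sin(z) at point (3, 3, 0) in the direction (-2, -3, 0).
3*sqrt(13)*(-2 + 7*exp(3))/13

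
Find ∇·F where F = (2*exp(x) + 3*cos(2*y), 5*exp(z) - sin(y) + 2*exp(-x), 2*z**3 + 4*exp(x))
6*z**2 + 2*exp(x) - cos(y)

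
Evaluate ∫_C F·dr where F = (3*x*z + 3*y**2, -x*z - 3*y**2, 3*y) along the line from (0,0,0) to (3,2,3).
34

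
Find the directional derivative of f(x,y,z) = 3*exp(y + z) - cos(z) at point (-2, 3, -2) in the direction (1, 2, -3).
3*sqrt(14)*(-E + sin(2))/14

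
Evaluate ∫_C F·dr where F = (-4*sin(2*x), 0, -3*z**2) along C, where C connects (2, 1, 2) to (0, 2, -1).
11 - 2*cos(4)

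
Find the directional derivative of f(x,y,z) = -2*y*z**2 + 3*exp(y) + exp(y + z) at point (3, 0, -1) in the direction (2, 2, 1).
exp(-1) + 2/3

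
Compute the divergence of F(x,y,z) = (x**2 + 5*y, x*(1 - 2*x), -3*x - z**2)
2*x - 2*z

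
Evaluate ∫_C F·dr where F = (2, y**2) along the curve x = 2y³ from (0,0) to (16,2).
104/3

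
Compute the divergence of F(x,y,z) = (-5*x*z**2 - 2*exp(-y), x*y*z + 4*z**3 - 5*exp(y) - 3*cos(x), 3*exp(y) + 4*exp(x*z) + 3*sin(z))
x*z + 4*x*exp(x*z) - 5*z**2 - 5*exp(y) + 3*cos(z)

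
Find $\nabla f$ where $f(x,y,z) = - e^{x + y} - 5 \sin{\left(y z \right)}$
(-exp(x + y), -5*z*cos(y*z) - exp(x + y), -5*y*cos(y*z))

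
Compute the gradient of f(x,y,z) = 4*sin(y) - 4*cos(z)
(0, 4*cos(y), 4*sin(z))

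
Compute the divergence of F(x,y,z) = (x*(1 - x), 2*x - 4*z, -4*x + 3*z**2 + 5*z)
-2*x + 6*z + 6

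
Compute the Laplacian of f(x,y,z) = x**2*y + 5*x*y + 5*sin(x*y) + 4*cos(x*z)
-5*x**2*sin(x*y) - 4*x**2*cos(x*z) - 5*y**2*sin(x*y) + 2*y - 4*z**2*cos(x*z)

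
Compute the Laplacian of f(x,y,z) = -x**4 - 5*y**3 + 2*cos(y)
-12*x**2 - 30*y - 2*cos(y)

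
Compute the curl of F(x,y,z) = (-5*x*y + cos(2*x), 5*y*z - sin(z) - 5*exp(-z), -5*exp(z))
(-5*y + cos(z) - 5*exp(-z), 0, 5*x)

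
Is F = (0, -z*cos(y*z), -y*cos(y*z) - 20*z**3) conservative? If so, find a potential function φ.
Yes, F is conservative. φ = -5*z**4 - sin(y*z)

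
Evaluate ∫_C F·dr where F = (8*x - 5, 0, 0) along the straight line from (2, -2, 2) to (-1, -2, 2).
3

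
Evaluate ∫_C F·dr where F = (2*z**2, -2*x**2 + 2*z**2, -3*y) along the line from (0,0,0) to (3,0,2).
8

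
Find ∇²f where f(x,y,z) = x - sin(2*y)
4*sin(2*y)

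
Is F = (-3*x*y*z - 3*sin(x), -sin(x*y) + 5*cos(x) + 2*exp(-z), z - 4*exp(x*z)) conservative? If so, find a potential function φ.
No, ∇×F = (2*exp(-z), -3*x*y + 4*z*exp(x*z), 3*x*z - y*cos(x*y) - 5*sin(x)) ≠ 0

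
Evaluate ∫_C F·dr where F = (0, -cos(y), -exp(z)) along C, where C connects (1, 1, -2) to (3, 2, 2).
-exp(2) - sin(2) + exp(-2) + sin(1)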